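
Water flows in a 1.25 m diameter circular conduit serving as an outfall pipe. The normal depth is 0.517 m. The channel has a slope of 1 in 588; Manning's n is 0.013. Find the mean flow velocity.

V = 1.34 m/s

For a circular section of diameter D = 1.25 m at depth y = 0.517 m, the central angle is θ = 2 arccos(1 − 2y/D) = 2.794 rad. Then A = (D²/8)(θ − sin θ) = 0.4793 m² and P = Dθ/2 = 1.746 m.
Hydraulic radius R = A/P = 0.4793/1.746 = 0.2744 m.
From Manning's equation, V = (1/n) R^(2/3) S^(1/2) = (1/0.013) × 0.2744^(2/3) × 0.001701^(1/2) = 1.34 m/s.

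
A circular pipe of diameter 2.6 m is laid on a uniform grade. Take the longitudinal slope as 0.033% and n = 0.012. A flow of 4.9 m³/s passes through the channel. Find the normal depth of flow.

y_n = 1.78 m

Manning's equation rearranged: A R^(2/3) = nQ / (1·√S) = 0.012 × 4.9 / (√0.00033) = 3.237.
At y = 1.59 m: A R^(2/3) = 2.755 — short.
At y = 2.09 m: A R^(2/3) = 3.912 — over.
At y = 1.78 m: A R^(2/3) = 3.239 — matches.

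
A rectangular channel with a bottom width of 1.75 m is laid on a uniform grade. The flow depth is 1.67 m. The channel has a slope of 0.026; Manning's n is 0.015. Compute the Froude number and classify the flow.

supercritical

Flow area A = b·y = 1.75 × 1.67 = 2.922 m². Wetted perimeter P = b + 2y = 1.75 + 2×1.67 = 5.09 m.
Hydraulic radius R = A/P = 2.922/5.09 = 0.5742 m.
V = (1/n) R^(2/3) √S = (1/0.015) × 0.5742^(2/3) × √0.026 = 7.426 m/s. Hydraulic depth D_h = A/T = 2.922/1.75 = 1.67 m.
Froude number Fr = V/√(g·D_h) = 7.426/√(9.81×1.67) = 1.83, which is greater than 1, so the flow is supercritical.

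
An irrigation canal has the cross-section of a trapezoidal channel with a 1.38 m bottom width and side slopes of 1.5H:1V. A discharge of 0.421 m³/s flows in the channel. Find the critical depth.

At critical depth, Q² T / (g A³) = 1, i.e. A³/T = Q²/g = 0.421²/9.81 = 0.01807.
At y = 0.171 m: A³/T = 0.01158 — short.
At y = 0.246 m: A³/T = 0.03761 — over.
At y = 0.196 m: A³/T = 0.01795 — matches.

y_c = 0.196 m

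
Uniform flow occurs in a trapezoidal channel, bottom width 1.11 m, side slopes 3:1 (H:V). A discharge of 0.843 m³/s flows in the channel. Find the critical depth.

At critical depth, Q² T / (g A³) = 1, i.e. A³/T = Q²/g = 0.843²/9.81 = 0.07244.
Try y = 0.375 m: A³/T = 0.1752 — over.
Try y = 0.297 m: A³/T = 0.07258 — matches.

y_c = 0.297 m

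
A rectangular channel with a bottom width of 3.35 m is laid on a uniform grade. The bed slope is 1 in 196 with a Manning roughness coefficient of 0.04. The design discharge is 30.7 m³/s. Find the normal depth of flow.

y_n = 4.49 m

Manning's equation rearranged: A R^(2/3) = nQ / (1·√S) = 0.04 × 30.7 / (√0.005102) = 17.19.
Trying y = 5.5 m: A R^(2/3) = 21.77 — too large.
Trying y = 4.49 m: A R^(2/3) = 17.17 — ≈ 17.19.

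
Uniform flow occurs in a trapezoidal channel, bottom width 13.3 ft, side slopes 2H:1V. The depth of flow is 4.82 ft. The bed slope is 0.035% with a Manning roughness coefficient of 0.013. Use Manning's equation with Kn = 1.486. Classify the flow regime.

subcritical

With bottom width b = 13.3 ft and side slope z = 2: A = (b + zy)y = (13.3 + 2×4.82)×4.82 = 110.6 ft²; P = b + 2y√(1+z²) = 13.3 + 2×4.82×2.236 = 34.86 ft.
Hydraulic radius R = A/P = 110.6/34.86 = 3.172 ft.
V = (1.486/n) R^(2/3) √S = (1.486/0.013) × 3.172^(2/3) × √0.00035 = 4.617 ft/s. Hydraulic depth D_h = A/T = 110.6/32.58 = 3.394 ft.
Froude number Fr = V/√(g·D_h) = 4.617/√(32.2×3.394) = 0.442, which is less than 1, so the flow is subcritical.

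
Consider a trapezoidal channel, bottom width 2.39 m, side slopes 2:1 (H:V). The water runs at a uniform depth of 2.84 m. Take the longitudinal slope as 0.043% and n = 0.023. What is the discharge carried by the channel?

Q = 27.3 m³/s

With bottom width b = 2.39 m and side slope z = 2: A = (b + zy)y = (2.39 + 2×2.84)×2.84 = 22.92 m²; P = b + 2y√(1+z²) = 2.39 + 2×2.84×2.236 = 15.09 m.
Hydraulic radius R = A/P = 22.92/15.09 = 1.519 m.
Manning's equation: Q = (1/n) A R^(2/3) S^(1/2) = (1/0.023) × 22.92 × 1.519^(2/3) × 0.00043^(1/2) = 27.3 m³/s.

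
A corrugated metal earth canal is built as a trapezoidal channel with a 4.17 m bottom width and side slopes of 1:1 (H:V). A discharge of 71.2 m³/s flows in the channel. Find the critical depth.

y_c = 2.52 m

At critical depth, Q² T / (g A³) = 1, i.e. A³/T = Q²/g = 71.2²/9.81 = 516.8.
Trying y = 2.25 m: A³/T = 347.6 — low.
Trying y = 2.77 m: A³/T = 731.6 — high.
Trying y = 2.52 m: A³/T = 520.3 — matches.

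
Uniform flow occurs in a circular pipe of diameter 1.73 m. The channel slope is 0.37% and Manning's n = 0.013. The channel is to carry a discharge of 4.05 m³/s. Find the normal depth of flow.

Manning's equation rearranged: A R^(2/3) = nQ / (1·√S) = 0.013 × 4.05 / (√0.0037) = 0.8656.
Trying y = 1.11 m: A R^(2/3) = 0.9981 — over.
Trying y = 0.834 m: A R^(2/3) = 0.6315 — short.
Trying y = 1.01 m: A R^(2/3) = 0.8658 — close enough.

y_n = 1.01 m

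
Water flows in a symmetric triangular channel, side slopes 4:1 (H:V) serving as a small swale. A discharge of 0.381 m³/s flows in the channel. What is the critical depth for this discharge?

At critical depth, Q² T / (g A³) = 1, i.e. A³/T = Q²/g = 0.381²/9.81 = 0.0148.
Trying y = 0.307 m: A³/T = 0.02182 — over.
Trying y = 0.195 m: A³/T = 0.002256 — short.
Trying y = 0.284 m: A³/T = 0.01478 — ≈ 0.0148.

y_c = 0.284 m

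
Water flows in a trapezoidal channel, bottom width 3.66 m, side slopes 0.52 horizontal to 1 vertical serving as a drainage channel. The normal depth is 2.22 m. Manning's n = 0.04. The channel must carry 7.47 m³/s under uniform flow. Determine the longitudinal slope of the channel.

With bottom width b = 3.66 m and side slope z = 0.52: A = (b + zy)y = (3.66 + 0.52×2.22)×2.22 = 10.69 m²; P = b + 2y√(1+z²) = 3.66 + 2×2.22×1.127 = 8.664 m.
Hydraulic radius R = A/P = 10.69/8.664 = 1.234 m.
From Manning's equation, S = [nQ / (1 A R^(2/3))]² = [0.04 × 7.47 / (1 × 10.69 × 1.234^(2/3))]² = 0.000591.

S = 0.000591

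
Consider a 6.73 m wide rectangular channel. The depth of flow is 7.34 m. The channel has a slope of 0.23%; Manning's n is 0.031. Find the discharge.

Q = 133 m³/s

Flow area A = b·y = 6.73 × 7.34 = 49.4 m². Wetted perimeter P = b + 2y = 6.73 + 2×7.34 = 21.41 m.
Hydraulic radius R = A/P = 49.4/21.41 = 2.307 m.
Manning's equation: Q = (1/n) A R^(2/3) S^(1/2) = (1/0.031) × 49.4 × 2.307^(2/3) × 0.0023^(1/2) = 133 m³/s.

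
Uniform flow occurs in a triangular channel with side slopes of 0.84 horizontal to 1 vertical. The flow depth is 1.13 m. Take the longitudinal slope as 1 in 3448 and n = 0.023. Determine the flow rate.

For a triangular section with side slope z = 0.84: A = zy² = 0.84×1.13² = 1.073 m²; P = 2y√(1+z²) = 2×1.13×1.306 = 2.952 m.
Hydraulic radius R = A/P = 1.073/2.952 = 0.3634 m.
Manning's equation: Q = (1/n) A R^(2/3) S^(1/2) = (1/0.023) × 1.073 × 0.3634^(2/3) × 0.00029^(1/2) = 0.404 m³/s.

Q = 0.404 m³/s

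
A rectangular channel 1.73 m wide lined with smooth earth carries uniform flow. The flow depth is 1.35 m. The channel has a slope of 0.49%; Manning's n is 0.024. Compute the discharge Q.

Flow area A = b·y = 1.73 × 1.35 = 2.336 m². Wetted perimeter P = b + 2y = 1.73 + 2×1.35 = 4.43 m.
Hydraulic radius R = A/P = 2.336/4.43 = 0.5272 m.
Manning's equation: Q = (1/n) A R^(2/3) S^(1/2) = (1/0.024) × 2.336 × 0.5272^(2/3) × 0.0049^(1/2) = 4.45 m³/s.

Q = 4.45 m³/s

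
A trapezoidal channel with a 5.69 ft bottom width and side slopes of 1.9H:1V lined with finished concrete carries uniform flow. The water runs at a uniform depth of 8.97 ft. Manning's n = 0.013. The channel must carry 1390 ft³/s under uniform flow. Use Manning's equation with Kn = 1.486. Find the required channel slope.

With bottom width b = 5.69 ft and side slope z = 1.9: A = (b + zy)y = (5.69 + 1.9×8.97)×8.97 = 203.9 ft²; P = b + 2y√(1+z²) = 5.69 + 2×8.97×2.147 = 44.21 ft.
Hydraulic radius R = A/P = 203.9/44.21 = 4.613 ft.
From Manning's equation, S = [nQ / (1.486 A R^(2/3))]² = [0.013 × 1390 / (1.486 × 203.9 × 4.613^(2/3))]² = 0.000463.

S = 0.000463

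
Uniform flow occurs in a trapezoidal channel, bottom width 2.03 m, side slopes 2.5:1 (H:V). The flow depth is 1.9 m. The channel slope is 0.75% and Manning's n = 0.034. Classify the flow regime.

subcritical

With bottom width b = 2.03 m and side slope z = 2.5: A = (b + zy)y = (2.03 + 2.5×1.9)×1.9 = 12.88 m²; P = b + 2y√(1+z²) = 2.03 + 2×1.9×2.693 = 12.26 m.
Hydraulic radius R = A/P = 12.88/12.26 = 1.051 m.
V = (1/n) R^(2/3) √S = (1/0.034) × 1.051^(2/3) × √0.0075 = 2.632 m/s. Hydraulic depth D_h = A/T = 12.88/11.53 = 1.117 m.
Froude number Fr = V/√(g·D_h) = 2.632/√(9.81×1.117) = 0.795, which is less than 1, so the flow is subcritical.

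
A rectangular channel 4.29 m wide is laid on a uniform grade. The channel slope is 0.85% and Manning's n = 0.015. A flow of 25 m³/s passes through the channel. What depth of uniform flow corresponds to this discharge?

y_n = 1.15 m

Manning's equation rearranged: A R^(2/3) = nQ / (1·√S) = 0.015 × 25 / (√0.0085) = 4.067.
Trying y = 1.39 m: A R^(2/3) = 5.323 — over.
Trying y = 0.804 m: A R^(2/3) = 2.412 — short.
Trying y = 1.15 m: A R^(2/3) = 4.068 — ≈ 4.067.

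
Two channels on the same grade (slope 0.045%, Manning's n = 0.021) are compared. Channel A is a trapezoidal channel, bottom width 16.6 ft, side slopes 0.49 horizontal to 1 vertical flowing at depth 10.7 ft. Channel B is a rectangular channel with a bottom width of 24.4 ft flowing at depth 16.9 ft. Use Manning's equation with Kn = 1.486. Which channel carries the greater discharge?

Channel A: With bottom width b = 16.6 ft and side slope z = 0.49: A = (b + zy)y = (16.6 + 0.49×10.7)×10.7 = 233.7 ft²; P = b + 2y√(1+z²) = 16.6 + 2×10.7×1.114 = 40.43 ft. Hydraulic radius R = A/P = 233.7/40.43 = 5.781 ft. Q_A = (1.486/0.021)·233.7·5.781^(2/3)·√0.00045 = 1130 ft³/s.
Channel B: Flow area A = b·y = 24.4 × 16.9 = 412.4 ft². Wetted perimeter P = b + 2y = 24.4 + 2×16.9 = 58.2 ft. Hydraulic radius R = A/P = 412.4/58.2 = 7.085 ft. Q_B = (1.486/0.021)·412.4·7.085^(2/3)·√0.00045 = 2283 ft³/s.
Q_A = 1130 ft³/s vs Q_B = 2283 ft³/s, so channel B carries more.

channel B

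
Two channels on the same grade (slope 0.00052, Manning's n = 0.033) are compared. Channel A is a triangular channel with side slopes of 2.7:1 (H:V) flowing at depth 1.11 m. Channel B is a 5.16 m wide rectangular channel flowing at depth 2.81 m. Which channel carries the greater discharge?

channel B

Channel A: For a triangular section with side slope z = 2.7: A = zy² = 2.7×1.11² = 3.327 m²; P = 2y√(1+z²) = 2×1.11×2.879 = 6.392 m. Hydraulic radius R = A/P = 3.327/6.392 = 0.5205 m. Q_A = (1/0.033)·3.327·0.5205^(2/3)·√0.00052 = 1.487 m³/s.
Channel B: Flow area A = b·y = 5.16 × 2.81 = 14.5 m². Wetted perimeter P = b + 2y = 5.16 + 2×2.81 = 10.78 m. Hydraulic radius R = A/P = 14.5/10.78 = 1.345 m. Q_B = (1/0.033)·14.5·1.345^(2/3)·√0.00052 = 12.21 m³/s.
Q_A = 1.487 m³/s vs Q_B = 12.21 m³/s, so channel B carries more.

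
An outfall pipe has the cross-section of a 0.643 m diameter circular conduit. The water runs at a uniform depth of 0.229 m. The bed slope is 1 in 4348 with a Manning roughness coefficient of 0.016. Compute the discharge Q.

Q = 0.0247 m³/s

For a circular section of diameter D = 0.643 m at depth y = 0.229 m, the central angle is θ = 2 arccos(1 − 2y/D) = 2.558 rad. Then A = (D²/8)(θ − sin θ) = 0.1037 m² and P = Dθ/2 = 0.8224 m.
Hydraulic radius R = A/P = 0.1037/0.8224 = 0.1261 m.
Manning's equation: Q = (1/n) A R^(2/3) S^(1/2) = (1/0.016) × 0.1037 × 0.1261^(2/3) × 0.00023^(1/2) = 0.0247 m³/s.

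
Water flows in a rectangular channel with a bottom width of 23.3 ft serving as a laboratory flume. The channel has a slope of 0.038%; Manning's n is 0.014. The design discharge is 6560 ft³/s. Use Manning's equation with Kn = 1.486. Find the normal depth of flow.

y_n = 32.5 ft

Manning's equation rearranged: A R^(2/3) = nQ / (1.486·√S) = 0.014 × 6560 / (1.486 × √0.00038) = 3170.
At y = 38.4 ft: A R^(2/3) = 3854 — over.
At y = 24.3 ft: A R^(2/3) = 2241 — short.
At y = 32.5 ft: A R^(2/3) = 3173 — close enough.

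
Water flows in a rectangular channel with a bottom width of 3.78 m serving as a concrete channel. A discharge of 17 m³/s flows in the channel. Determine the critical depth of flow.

For a rectangular channel, critical depth y_c = (q²/g)^(1/3) where q = Q/b = 17/3.78 = 4.497 m²/s.
So y_c = (4.497²/9.81)^(1/3) = 1.27 m.

y_c = 1.27 m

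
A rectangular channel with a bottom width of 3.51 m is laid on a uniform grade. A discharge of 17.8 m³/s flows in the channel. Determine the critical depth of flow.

y_c = 1.38 m

For a rectangular channel, critical depth y_c = (q²/g)^(1/3) where q = Q/b = 17.8/3.51 = 5.071 m²/s.
So y_c = (5.071²/9.81)^(1/3) = 1.38 m.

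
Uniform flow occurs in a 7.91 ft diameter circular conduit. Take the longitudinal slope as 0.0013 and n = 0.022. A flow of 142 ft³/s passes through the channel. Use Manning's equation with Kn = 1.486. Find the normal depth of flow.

y_n = 5.13 ft

Manning's equation rearranged: A R^(2/3) = nQ / (1.486·√S) = 0.022 × 142 / (1.486 × √0.0013) = 58.31.
At y = 6.32 ft: A R^(2/3) = 75.58 — over.
At y = 4.18 ft: A R^(2/3) = 42.47 — short.
At y = 5.13 ft: A R^(2/3) = 58.37 — matches.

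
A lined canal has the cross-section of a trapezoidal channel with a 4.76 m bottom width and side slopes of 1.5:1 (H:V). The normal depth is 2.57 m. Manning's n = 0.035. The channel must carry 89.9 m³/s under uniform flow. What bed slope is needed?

S = 0.011

With bottom width b = 4.76 m and side slope z = 1.5: A = (b + zy)y = (4.76 + 1.5×2.57)×2.57 = 22.14 m²; P = b + 2y√(1+z²) = 4.76 + 2×2.57×1.803 = 14.03 m.
Hydraulic radius R = A/P = 22.14/14.03 = 1.579 m.
From Manning's equation, S = [nQ / (1 A R^(2/3))]² = [0.035 × 89.9 / (1 × 22.14 × 1.579^(2/3))]² = 0.011.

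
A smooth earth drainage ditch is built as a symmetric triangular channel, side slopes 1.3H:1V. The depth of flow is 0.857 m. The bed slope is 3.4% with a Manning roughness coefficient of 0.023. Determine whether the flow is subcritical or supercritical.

For a triangular section with side slope z = 1.3: A = zy² = 1.3×0.857² = 0.9548 m²; P = 2y√(1+z²) = 2×0.857×1.64 = 2.811 m.
Hydraulic radius R = A/P = 0.9548/2.811 = 0.3396 m.
V = (1/n) R^(2/3) √S = (1/0.023) × 0.3396^(2/3) × √0.034 = 3.903 m/s. Hydraulic depth D_h = A/T = 0.9548/2.228 = 0.4285 m.
Froude number Fr = V/√(g·D_h) = 3.903/√(9.81×0.4285) = 1.9, which is greater than 1, so the flow is supercritical.

supercritical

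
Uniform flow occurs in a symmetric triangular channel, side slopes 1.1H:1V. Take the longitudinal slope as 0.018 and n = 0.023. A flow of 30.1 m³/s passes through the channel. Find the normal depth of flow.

Manning's equation rearranged: A R^(2/3) = nQ / (1·√S) = 0.023 × 30.1 / (√0.018) = 5.16.
At y = 1.78 m: A R^(2/3) = 2.638 — short.
At y = 2.7 m: A R^(2/3) = 8.013 — over.
At y = 2.29 m: A R^(2/3) = 5.165 — close enough.

y_n = 2.29 m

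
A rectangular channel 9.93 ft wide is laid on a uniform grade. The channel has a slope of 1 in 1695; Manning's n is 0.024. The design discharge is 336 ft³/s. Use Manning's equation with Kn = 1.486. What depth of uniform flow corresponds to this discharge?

Manning's equation rearranged: A R^(2/3) = nQ / (1.486·√S) = 0.024 × 336 / (1.486 × √0.00059) = 223.4.
Trying y = 8.74 ft: A R^(2/3) = 187.1 — too small.
Trying y = 11.6 ft: A R^(2/3) = 264.4 — too large.
Trying y = 10.1 ft: A R^(2/3) = 223.6 — close enough.

y_n = 10.1 ft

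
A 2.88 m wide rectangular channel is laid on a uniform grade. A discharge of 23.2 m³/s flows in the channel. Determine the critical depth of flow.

y_c = 1.88 m

For a rectangular channel, critical depth y_c = (q²/g)^(1/3) where q = Q/b = 23.2/2.88 = 8.056 m²/s.
So y_c = (8.056²/9.81)^(1/3) = 1.88 m.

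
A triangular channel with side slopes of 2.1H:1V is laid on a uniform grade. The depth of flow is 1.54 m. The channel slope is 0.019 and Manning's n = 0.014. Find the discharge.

For a triangular section with side slope z = 2.1: A = zy² = 2.1×1.54² = 4.98 m²; P = 2y√(1+z²) = 2×1.54×2.326 = 7.164 m.
Hydraulic radius R = A/P = 4.98/7.164 = 0.6952 m.
Manning's equation: Q = (1/n) A R^(2/3) S^(1/2) = (1/0.014) × 4.98 × 0.6952^(2/3) × 0.019^(1/2) = 38.5 m³/s.

Q = 38.5 m³/s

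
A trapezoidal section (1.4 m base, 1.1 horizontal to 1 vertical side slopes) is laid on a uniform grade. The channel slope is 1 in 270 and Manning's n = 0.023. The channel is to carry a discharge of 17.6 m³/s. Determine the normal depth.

Manning's equation rearranged: A R^(2/3) = nQ / (1·√S) = 0.023 × 17.6 / (√0.003704) = 6.652.
At y = 2.31 m: A R^(2/3) = 9.707 — too large.
At y = 1.44 m: A R^(2/3) = 3.567 — too small.
At y = 1.94 m: A R^(2/3) = 6.655 — ≈ 6.652.

y_n = 1.94 m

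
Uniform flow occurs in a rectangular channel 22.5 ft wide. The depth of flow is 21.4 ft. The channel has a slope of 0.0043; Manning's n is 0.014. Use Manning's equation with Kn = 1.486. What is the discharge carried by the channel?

Q = 12700 ft³/s

Flow area A = b·y = 22.5 × 21.4 = 481.5 ft². Wetted perimeter P = b + 2y = 22.5 + 2×21.4 = 65.3 ft.
Hydraulic radius R = A/P = 481.5/65.3 = 7.374 ft.
Manning's equation: Q = (1.486/n) A R^(2/3) S^(1/2) = (1.486/0.014) × 481.5 × 7.374^(2/3) × 0.0043^(1/2) = 12700 ft³/s.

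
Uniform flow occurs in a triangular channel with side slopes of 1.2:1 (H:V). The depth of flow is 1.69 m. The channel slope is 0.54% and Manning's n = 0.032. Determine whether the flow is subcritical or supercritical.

subcritical

For a triangular section with side slope z = 1.2: A = zy² = 1.2×1.69² = 3.427 m²; P = 2y√(1+z²) = 2×1.69×1.562 = 5.28 m.
Hydraulic radius R = A/P = 3.427/5.28 = 0.6491 m.
V = (1/n) R^(2/3) √S = (1/0.032) × 0.6491^(2/3) × √0.0054 = 1.722 m/s. Hydraulic depth D_h = A/T = 3.427/4.056 = 0.845 m.
Froude number Fr = V/√(g·D_h) = 1.722/√(9.81×0.845) = 0.598, which is less than 1, so the flow is subcritical.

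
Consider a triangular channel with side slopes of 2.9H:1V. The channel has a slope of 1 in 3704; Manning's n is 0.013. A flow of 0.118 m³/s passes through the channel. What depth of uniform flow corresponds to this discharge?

Manning's equation rearranged: A R^(2/3) = nQ / (1·√S) = 0.013 × 0.118 / (√0.00027) = 0.09336.
At y = 0.256 m: A R^(2/3) = 0.0465 — too small.
At y = 0.375 m: A R^(2/3) = 0.1287 — too large.
At y = 0.332 m: A R^(2/3) = 0.093 — close enough.

y_n = 0.332 m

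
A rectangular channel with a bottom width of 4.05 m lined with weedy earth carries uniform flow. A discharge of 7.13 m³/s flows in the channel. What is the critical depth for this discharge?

For a rectangular channel, critical depth y_c = (q²/g)^(1/3) where q = Q/b = 7.13/4.05 = 1.76 m²/s.
So y_c = (1.76²/9.81)^(1/3) = 0.681 m.

y_c = 0.681 m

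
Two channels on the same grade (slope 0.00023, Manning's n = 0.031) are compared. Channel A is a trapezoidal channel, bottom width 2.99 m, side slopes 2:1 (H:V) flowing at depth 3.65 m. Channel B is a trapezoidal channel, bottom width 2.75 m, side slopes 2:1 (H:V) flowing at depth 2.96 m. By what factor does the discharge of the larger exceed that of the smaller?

1.66

Channel A: With bottom width b = 2.99 m and side slope z = 2: A = (b + zy)y = (2.99 + 2×3.65)×3.65 = 37.56 m²; P = b + 2y√(1+z²) = 2.99 + 2×3.65×2.236 = 19.31 m. Hydraulic radius R = A/P = 37.56/19.31 = 1.945 m. Q_A = (1/0.031)·37.56·1.945^(2/3)·√0.00023 = 28.63 m³/s.
Channel B: With bottom width b = 2.75 m and side slope z = 2: A = (b + zy)y = (2.75 + 2×2.96)×2.96 = 25.66 m²; P = b + 2y√(1+z²) = 2.75 + 2×2.96×2.236 = 15.99 m. Hydraulic radius R = A/P = 25.66/15.99 = 1.605 m. Q_B = (1/0.031)·25.66·1.605^(2/3)·√0.00023 = 17.21 m³/s.
The larger discharge is 28.63 m³/s and the smaller is 17.21 m³/s; the ratio is 1.66.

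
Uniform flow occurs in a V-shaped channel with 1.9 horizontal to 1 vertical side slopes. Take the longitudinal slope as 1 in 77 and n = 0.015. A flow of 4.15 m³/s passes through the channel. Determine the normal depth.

Manning's equation rearranged: A R^(2/3) = nQ / (1·√S) = 0.015 × 4.15 / (√0.01299) = 0.5462.
At y = 0.642 m: A R^(2/3) = 0.3384 — short.
At y = 0.768 m: A R^(2/3) = 0.5457 — matches.

y_n = 0.768 m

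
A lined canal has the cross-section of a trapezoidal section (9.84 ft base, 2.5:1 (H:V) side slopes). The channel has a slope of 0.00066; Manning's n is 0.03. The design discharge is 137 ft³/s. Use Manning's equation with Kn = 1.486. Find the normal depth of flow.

y_n = 3.43 ft

Manning's equation rearranged: A R^(2/3) = nQ / (1.486·√S) = 0.03 × 137 / (1.486 × √0.00066) = 107.7.
Trying y = 2.83 ft: A R^(2/3) = 73.66 — short.
Trying y = 3.43 ft: A R^(2/3) = 107.8 — matches.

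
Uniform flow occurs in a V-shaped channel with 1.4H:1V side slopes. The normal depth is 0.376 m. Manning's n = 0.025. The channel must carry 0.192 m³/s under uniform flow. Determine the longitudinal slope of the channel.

For a triangular section with side slope z = 1.4: A = zy² = 1.4×0.376² = 0.1979 m²; P = 2y√(1+z²) = 2×0.376×1.72 = 1.294 m.
Hydraulic radius R = A/P = 0.1979/1.294 = 0.153 m.
From Manning's equation, S = [nQ / (1 A R^(2/3))]² = [0.025 × 0.192 / (1 × 0.1979 × 0.153^(2/3))]² = 0.00719.

S = 0.00719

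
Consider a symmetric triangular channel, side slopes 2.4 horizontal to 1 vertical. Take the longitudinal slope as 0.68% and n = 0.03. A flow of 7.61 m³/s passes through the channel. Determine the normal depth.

y_n = 1.28 m

Manning's equation rearranged: A R^(2/3) = nQ / (1·√S) = 0.03 × 7.61 / (√0.0068) = 2.769.
Trying y = 1.43 m: A R^(2/3) = 3.72 — high.
Trying y = 1.07 m: A R^(2/3) = 1.717 — low.
Trying y = 1.28 m: A R^(2/3) = 2.768 — close enough.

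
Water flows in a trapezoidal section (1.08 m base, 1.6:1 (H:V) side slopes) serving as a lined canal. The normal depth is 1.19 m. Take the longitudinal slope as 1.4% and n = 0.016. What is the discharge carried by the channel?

With bottom width b = 1.08 m and side slope z = 1.6: A = (b + zy)y = (1.08 + 1.6×1.19)×1.19 = 3.551 m²; P = b + 2y√(1+z²) = 1.08 + 2×1.19×1.887 = 5.571 m.
Hydraulic radius R = A/P = 3.551/5.571 = 0.6374 m.
Manning's equation: Q = (1/n) A R^(2/3) S^(1/2) = (1/0.016) × 3.551 × 0.6374^(2/3) × 0.014^(1/2) = 19.5 m³/s.

Q = 19.5 m³/s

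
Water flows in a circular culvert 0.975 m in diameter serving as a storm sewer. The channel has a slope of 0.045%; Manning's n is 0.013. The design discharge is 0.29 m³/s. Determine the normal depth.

y_n = 0.55 m

Manning's equation rearranged: A R^(2/3) = nQ / (1·√S) = 0.013 × 0.29 / (√0.00045) = 0.1777.
Try y = 0.623 m: A R^(2/3) = 0.215 — over.
Try y = 0.463 m: A R^(2/3) = 0.1333 — short.
Try y = 0.55 m: A R^(2/3) = 0.1777 — ≈ 0.1777.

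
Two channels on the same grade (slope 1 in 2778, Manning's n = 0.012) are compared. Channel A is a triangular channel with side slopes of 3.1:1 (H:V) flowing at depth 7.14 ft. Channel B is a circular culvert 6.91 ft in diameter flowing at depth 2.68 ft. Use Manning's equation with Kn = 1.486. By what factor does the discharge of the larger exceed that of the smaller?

20.8

Channel A: For a triangular section with side slope z = 3.1: A = zy² = 3.1×7.14² = 158 ft²; P = 2y√(1+z²) = 2×7.14×3.257 = 46.51 ft. Hydraulic radius R = A/P = 158/46.51 = 3.398 ft. Q_A = (1.486/0.012)·158·3.398^(2/3)·√0.00036 = 839.2 ft³/s.
Channel B: For a circular section of diameter D = 6.91 ft at depth y = 2.68 ft, the central angle is θ = 2 arccos(1 − 2y/D) = 2.689 rad. Then A = (D²/8)(θ − sin θ) = 13.44 ft² and P = Dθ/2 = 9.291 ft. Hydraulic radius R = A/P = 13.44/9.291 = 1.447 ft. Q_B = (1.486/0.012)·13.44·1.447^(2/3)·√0.00036 = 40.39 ft³/s.
The larger discharge is 839.2 ft³/s and the smaller is 40.39 ft³/s; the ratio is 20.8.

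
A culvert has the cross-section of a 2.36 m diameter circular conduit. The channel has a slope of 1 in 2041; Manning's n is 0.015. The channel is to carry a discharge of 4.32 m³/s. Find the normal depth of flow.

Manning's equation rearranged: A R^(2/3) = nQ / (1·√S) = 0.015 × 4.32 / (√0.00049) = 2.927.
Try y = 1.29 m: A R^(2/3) = 1.784 — short.
Try y = 1.84 m: A R^(2/3) = 2.93 — close enough.

y_n = 1.84 m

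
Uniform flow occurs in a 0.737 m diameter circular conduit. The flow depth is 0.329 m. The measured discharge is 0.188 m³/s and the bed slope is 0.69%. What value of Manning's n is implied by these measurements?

n = 0.0251

For a circular section of diameter D = 0.737 m at depth y = 0.329 m, the central angle is θ = 2 arccos(1 − 2y/D) = 2.927 rad. Then A = (D²/8)(θ − sin θ) = 0.1842 m² and P = Dθ/2 = 1.079 m.
Hydraulic radius R = A/P = 0.1842/1.079 = 0.1708 m.
Rearranging Manning's equation: n = (1/Q) A R^(2/3) S^(1/2) = (1/0.188) × 0.1842 × 0.1708^(2/3) × √0.0069 = 0.0251.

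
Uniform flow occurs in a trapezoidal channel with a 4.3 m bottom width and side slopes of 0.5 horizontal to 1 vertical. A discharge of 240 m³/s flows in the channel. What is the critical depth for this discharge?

At critical depth, Q² T / (g A³) = 1, i.e. A³/T = Q²/g = 240²/9.81 = 5872.
Trying y = 3.76 m: A³/T = 1557 — short.
Trying y = 6.02 m: A³/T = 8258 — over.
Trying y = 5.48 m: A³/T = 5871 — close enough.

y_c = 5.48 m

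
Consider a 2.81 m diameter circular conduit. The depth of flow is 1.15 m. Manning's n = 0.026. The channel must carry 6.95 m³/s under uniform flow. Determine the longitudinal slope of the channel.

S = 0.011

For a circular section of diameter D = 2.81 m at depth y = 1.15 m, the central angle is θ = 2 arccos(1 − 2y/D) = 2.777 rad. Then A = (D²/8)(θ − sin θ) = 2.388 m² and P = Dθ/2 = 3.901 m.
Hydraulic radius R = A/P = 2.388/3.901 = 0.6122 m.
From Manning's equation, S = [nQ / (1 A R^(2/3))]² = [0.026 × 6.95 / (1 × 2.388 × 0.6122^(2/3))]² = 0.011.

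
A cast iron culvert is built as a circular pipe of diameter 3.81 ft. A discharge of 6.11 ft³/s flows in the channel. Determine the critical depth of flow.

At critical depth, Q² T / (g A³) = 1, i.e. A³/T = Q²/g = 6.11²/32.2 = 1.159.
Try y = 0.85 ft: A³/T = 2.152 — high.
Try y = 0.726 ft: A³/T = 1.161 — close enough.

y_c = 0.726 ft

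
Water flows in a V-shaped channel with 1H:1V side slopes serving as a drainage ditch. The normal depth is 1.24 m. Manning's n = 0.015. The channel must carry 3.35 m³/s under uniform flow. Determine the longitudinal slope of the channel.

S = 0.00321

For a triangular section with side slope z = 1: A = zy² = 1×1.24² = 1.538 m²; P = 2y√(1+z²) = 2×1.24×1.414 = 3.507 m.
Hydraulic radius R = A/P = 1.538/3.507 = 0.4384 m.
From Manning's equation, S = [nQ / (1 A R^(2/3))]² = [0.015 × 3.35 / (1 × 1.538 × 0.4384^(2/3))]² = 0.00321.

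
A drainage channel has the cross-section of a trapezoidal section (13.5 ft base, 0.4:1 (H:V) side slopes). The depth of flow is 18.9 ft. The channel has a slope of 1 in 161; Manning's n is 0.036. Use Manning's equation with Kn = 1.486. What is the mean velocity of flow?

With bottom width b = 13.5 ft and side slope z = 0.4: A = (b + zy)y = (13.5 + 0.4×18.9)×18.9 = 398 ft²; P = b + 2y√(1+z²) = 13.5 + 2×18.9×1.077 = 54.21 ft.
Hydraulic radius R = A/P = 398/54.21 = 7.342 ft.
From Manning's equation, V = (1.486/n) R^(2/3) S^(1/2) = (1.486/0.036) × 7.342^(2/3) × 0.006211^(1/2) = 12.3 ft/s.

V = 12.3 ft/s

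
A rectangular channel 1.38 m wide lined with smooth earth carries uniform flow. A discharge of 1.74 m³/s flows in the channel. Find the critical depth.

For a rectangular channel, critical depth y_c = (q²/g)^(1/3) where q = Q/b = 1.74/1.38 = 1.261 m²/s.
So y_c = (1.261²/9.81)^(1/3) = 0.545 m.

y_c = 0.545 m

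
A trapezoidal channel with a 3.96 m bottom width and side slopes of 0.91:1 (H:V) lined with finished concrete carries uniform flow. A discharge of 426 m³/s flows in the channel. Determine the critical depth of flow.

y_c = 6.66 m

At critical depth, Q² T / (g A³) = 1, i.e. A³/T = Q²/g = 426²/9.81 = 18500.
Trying y = 4.65 m: A³/T = 4449 — short.
Trying y = 8.29 m: A³/T = 45540 — over.
Trying y = 6.66 m: A³/T = 18480 — matches.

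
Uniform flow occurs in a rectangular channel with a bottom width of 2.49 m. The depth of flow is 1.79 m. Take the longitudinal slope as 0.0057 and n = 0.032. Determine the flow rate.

Q = 8.56 m³/s

Flow area A = b·y = 2.49 × 1.79 = 4.457 m². Wetted perimeter P = b + 2y = 2.49 + 2×1.79 = 6.07 m.
Hydraulic radius R = A/P = 4.457/6.07 = 0.7343 m.
Manning's equation: Q = (1/n) A R^(2/3) S^(1/2) = (1/0.032) × 4.457 × 0.7343^(2/3) × 0.0057^(1/2) = 8.56 m³/s.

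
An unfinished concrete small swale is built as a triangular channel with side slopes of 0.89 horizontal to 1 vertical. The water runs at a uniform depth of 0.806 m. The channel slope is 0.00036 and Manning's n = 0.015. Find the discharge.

For a triangular section with side slope z = 0.89: A = zy² = 0.89×0.806² = 0.5782 m²; P = 2y√(1+z²) = 2×0.806×1.339 = 2.158 m.
Hydraulic radius R = A/P = 0.5782/2.158 = 0.2679 m.
Manning's equation: Q = (1/n) A R^(2/3) S^(1/2) = (1/0.015) × 0.5782 × 0.2679^(2/3) × 0.00036^(1/2) = 0.304 m³/s.

Q = 0.304 m³/s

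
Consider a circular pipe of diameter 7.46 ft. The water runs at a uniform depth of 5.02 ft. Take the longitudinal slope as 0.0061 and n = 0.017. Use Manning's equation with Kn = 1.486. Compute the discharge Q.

For a circular section of diameter D = 7.46 ft at depth y = 5.02 ft, the central angle is θ = 2 arccos(1 − 2y/D) = 3.848 rad. Then A = (D²/8)(θ − sin θ) = 31.28 ft² and P = Dθ/2 = 14.35 ft.
Hydraulic radius R = A/P = 31.28/14.35 = 2.18 ft.
Manning's equation: Q = (1.486/n) A R^(2/3) S^(1/2) = (1.486/0.017) × 31.28 × 2.18^(2/3) × 0.0061^(1/2) = 359 ft³/s.

Q = 359 ft³/s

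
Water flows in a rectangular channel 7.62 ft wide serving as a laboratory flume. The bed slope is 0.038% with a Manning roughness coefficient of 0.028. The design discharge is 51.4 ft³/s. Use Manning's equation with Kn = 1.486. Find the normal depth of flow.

Manning's equation rearranged: A R^(2/3) = nQ / (1.486·√S) = 0.028 × 51.4 / (1.486 × √0.00038) = 49.68.
Trying y = 3.37 ft: A R^(2/3) = 37.83 — short.
Trying y = 4.13 ft: A R^(2/3) = 49.65 — matches.

y_n = 4.13 ft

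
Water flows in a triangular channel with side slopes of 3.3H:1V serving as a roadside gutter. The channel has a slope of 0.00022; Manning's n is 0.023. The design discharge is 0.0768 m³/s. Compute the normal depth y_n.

Manning's equation rearranged: A R^(2/3) = nQ / (1·√S) = 0.023 × 0.0768 / (√0.00022) = 0.1191.
Trying y = 0.415 m: A R^(2/3) = 0.1935 — too large.
Trying y = 0.261 m: A R^(2/3) = 0.05617 — too small.
Trying y = 0.346 m: A R^(2/3) = 0.1191 — ≈ 0.1191.

y_n = 0.346 m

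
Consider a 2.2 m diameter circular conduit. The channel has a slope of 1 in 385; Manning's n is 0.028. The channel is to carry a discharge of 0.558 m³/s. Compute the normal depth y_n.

Manning's equation rearranged: A R^(2/3) = nQ / (1·√S) = 0.028 × 0.558 / (√0.002597) = 0.3066.
At y = 0.45 m: A R^(2/3) = 0.2339 — short.
At y = 0.614 m: A R^(2/3) = 0.4342 — over.
At y = 0.515 m: A R^(2/3) = 0.3067 — matches.

y_n = 0.515 m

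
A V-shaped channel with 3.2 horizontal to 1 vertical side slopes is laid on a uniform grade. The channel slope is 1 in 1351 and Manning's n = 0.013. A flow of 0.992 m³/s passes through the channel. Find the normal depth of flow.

y_n = 0.588 m

Manning's equation rearranged: A R^(2/3) = nQ / (1·√S) = 0.013 × 0.992 / (√0.0007402) = 0.474.
At y = 0.716 m: A R^(2/3) = 0.8018 — high.
At y = 0.513 m: A R^(2/3) = 0.3296 — low.
At y = 0.588 m: A R^(2/3) = 0.4742 — close enough.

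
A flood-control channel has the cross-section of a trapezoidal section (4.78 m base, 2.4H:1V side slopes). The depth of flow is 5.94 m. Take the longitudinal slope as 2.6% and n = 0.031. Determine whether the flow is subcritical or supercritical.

With bottom width b = 4.78 m and side slope z = 2.4: A = (b + zy)y = (4.78 + 2.4×5.94)×5.94 = 113.1 m²; P = b + 2y√(1+z²) = 4.78 + 2×5.94×2.6 = 35.67 m.
Hydraulic radius R = A/P = 113.1/35.67 = 3.17 m.
V = (1/n) R^(2/3) √S = (1/0.031) × 3.17^(2/3) × √0.026 = 11.22 m/s. Hydraulic depth D_h = A/T = 113.1/33.29 = 3.396 m.
Froude number Fr = V/√(g·D_h) = 11.22/√(9.81×3.396) = 1.94, which is greater than 1, so the flow is supercritical.

supercritical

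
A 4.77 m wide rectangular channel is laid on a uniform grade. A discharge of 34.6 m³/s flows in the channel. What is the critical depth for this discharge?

y_c = 1.75 m

For a rectangular channel, critical depth y_c = (q²/g)^(1/3) where q = Q/b = 34.6/4.77 = 7.254 m²/s.
So y_c = (7.254²/9.81)^(1/3) = 1.75 m.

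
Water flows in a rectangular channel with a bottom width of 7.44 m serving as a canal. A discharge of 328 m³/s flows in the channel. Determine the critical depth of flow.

y_c = 5.83 m

For a rectangular channel, critical depth y_c = (q²/g)^(1/3) where q = Q/b = 328/7.44 = 44.09 m²/s.
So y_c = (44.09²/9.81)^(1/3) = 5.83 m.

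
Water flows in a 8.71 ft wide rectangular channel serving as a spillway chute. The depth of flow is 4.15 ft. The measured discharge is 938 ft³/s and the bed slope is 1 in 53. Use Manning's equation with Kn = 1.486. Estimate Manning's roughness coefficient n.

n = 0.013

Flow area A = b·y = 8.71 × 4.15 = 36.15 ft². Wetted perimeter P = b + 2y = 8.71 + 2×4.15 = 17.01 ft.
Hydraulic radius R = A/P = 36.15/17.01 = 2.125 ft.
Rearranging Manning's equation: n = (1.486/Q) A R^(2/3) S^(1/2) = (1.486/938) × 36.15 × 2.125^(2/3) × √0.01887 = 0.013.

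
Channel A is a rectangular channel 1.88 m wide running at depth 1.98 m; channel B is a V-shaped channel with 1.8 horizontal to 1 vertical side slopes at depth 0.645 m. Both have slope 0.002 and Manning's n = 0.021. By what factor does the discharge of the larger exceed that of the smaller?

8.56

Channel A: Flow area A = b·y = 1.88 × 1.98 = 3.722 m². Wetted perimeter P = b + 2y = 1.88 + 2×1.98 = 5.84 m. Hydraulic radius R = A/P = 3.722/5.84 = 0.6374 m. Q_A = (1/0.021)·3.722·0.6374^(2/3)·√0.002 = 5.871 m³/s.
Channel B: For a triangular section with side slope z = 1.8: A = zy² = 1.8×0.645² = 0.7488 m²; P = 2y√(1+z²) = 2×0.645×2.059 = 2.656 m. Hydraulic radius R = A/P = 0.7488/2.656 = 0.2819 m. Q_B = (1/0.021)·0.7488·0.2819^(2/3)·√0.002 = 0.6856 m³/s.
The larger discharge is 5.871 m³/s and the smaller is 0.6856 m³/s; the ratio is 8.56.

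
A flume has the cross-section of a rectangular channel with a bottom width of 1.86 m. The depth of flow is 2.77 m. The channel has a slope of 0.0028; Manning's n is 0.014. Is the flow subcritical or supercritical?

subcritical

Flow area A = b·y = 1.86 × 2.77 = 5.152 m². Wetted perimeter P = b + 2y = 1.86 + 2×2.77 = 7.4 m.
Hydraulic radius R = A/P = 5.152/7.4 = 0.6962 m.
V = (1/n) R^(2/3) √S = (1/0.014) × 0.6962^(2/3) × √0.0028 = 2.969 m/s. Hydraulic depth D_h = A/T = 5.152/1.86 = 2.77 m.
Froude number Fr = V/√(g·D_h) = 2.969/√(9.81×2.77) = 0.57, which is less than 1, so the flow is subcritical.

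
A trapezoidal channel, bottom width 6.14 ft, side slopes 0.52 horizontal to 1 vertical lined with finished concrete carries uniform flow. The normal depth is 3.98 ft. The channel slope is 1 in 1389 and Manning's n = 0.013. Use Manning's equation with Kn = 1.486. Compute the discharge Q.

Q = 168 ft³/s

With bottom width b = 6.14 ft and side slope z = 0.52: A = (b + zy)y = (6.14 + 0.52×3.98)×3.98 = 32.67 ft²; P = b + 2y√(1+z²) = 6.14 + 2×3.98×1.127 = 15.11 ft.
Hydraulic radius R = A/P = 32.67/15.11 = 2.162 ft.
Manning's equation: Q = (1.486/n) A R^(2/3) S^(1/2) = (1.486/0.013) × 32.67 × 2.162^(2/3) × 0.0007199^(1/2) = 168 ft³/s.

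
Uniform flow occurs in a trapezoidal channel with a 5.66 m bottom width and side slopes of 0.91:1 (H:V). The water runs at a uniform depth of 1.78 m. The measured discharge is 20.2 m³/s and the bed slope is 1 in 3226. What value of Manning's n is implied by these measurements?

n = 0.013

With bottom width b = 5.66 m and side slope z = 0.91: A = (b + zy)y = (5.66 + 0.91×1.78)×1.78 = 12.96 m²; P = b + 2y√(1+z²) = 5.66 + 2×1.78×1.352 = 10.47 m.
Hydraulic radius R = A/P = 12.96/10.47 = 1.237 m.
Rearranging Manning's equation: n = (1/Q) A R^(2/3) S^(1/2) = (1/20.2) × 12.96 × 1.237^(2/3) × √0.00031 = 0.013.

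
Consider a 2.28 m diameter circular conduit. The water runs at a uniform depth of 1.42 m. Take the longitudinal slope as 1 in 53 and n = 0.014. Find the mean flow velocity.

For a circular section of diameter D = 2.28 m at depth y = 1.42 m, the central angle is θ = 2 arccos(1 − 2y/D) = 3.638 rad. Then A = (D²/8)(θ − sin θ) = 2.673 m² and P = Dθ/2 = 4.147 m.
Hydraulic radius R = A/P = 2.673/4.147 = 0.6446 m.
From Manning's equation, V = (1/n) R^(2/3) S^(1/2) = (1/0.014) × 0.6446^(2/3) × 0.01887^(1/2) = 7.32 m/s.

V = 7.32 m/s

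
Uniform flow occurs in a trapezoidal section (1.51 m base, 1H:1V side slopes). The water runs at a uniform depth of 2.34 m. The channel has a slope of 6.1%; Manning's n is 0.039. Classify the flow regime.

supercritical

With bottom width b = 1.51 m and side slope z = 1: A = (b + zy)y = (1.51 + 1×2.34)×2.34 = 9.009 m²; P = b + 2y√(1+z²) = 1.51 + 2×2.34×1.414 = 8.129 m.
Hydraulic radius R = A/P = 9.009/8.129 = 1.108 m.
V = (1/n) R^(2/3) √S = (1/0.039) × 1.108^(2/3) × √0.061 = 6.782 m/s. Hydraulic depth D_h = A/T = 9.009/6.19 = 1.455 m.
Froude number Fr = V/√(g·D_h) = 6.782/√(9.81×1.455) = 1.79, which is greater than 1, so the flow is supercritical.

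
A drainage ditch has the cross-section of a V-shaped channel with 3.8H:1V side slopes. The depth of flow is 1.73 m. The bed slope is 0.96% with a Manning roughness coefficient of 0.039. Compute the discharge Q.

Q = 25.4 m³/s

For a triangular section with side slope z = 3.8: A = zy² = 3.8×1.73² = 11.37 m²; P = 2y√(1+z²) = 2×1.73×3.929 = 13.6 m.
Hydraulic radius R = A/P = 11.37/13.6 = 0.8365 m.
Manning's equation: Q = (1/n) A R^(2/3) S^(1/2) = (1/0.039) × 11.37 × 0.8365^(2/3) × 0.0096^(1/2) = 25.4 m³/s.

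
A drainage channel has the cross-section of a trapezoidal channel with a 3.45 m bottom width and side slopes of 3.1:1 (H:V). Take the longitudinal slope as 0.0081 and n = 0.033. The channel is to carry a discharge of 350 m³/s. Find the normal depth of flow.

y_n = 4.34 m

Manning's equation rearranged: A R^(2/3) = nQ / (1·√S) = 0.033 × 350 / (√0.0081) = 128.3.
Try y = 4.7 m: A R^(2/3) = 155.4 — too large.
Try y = 3.44 m: A R^(2/3) = 73.89 — too small.
Try y = 4.34 m: A R^(2/3) = 128.3 — matches.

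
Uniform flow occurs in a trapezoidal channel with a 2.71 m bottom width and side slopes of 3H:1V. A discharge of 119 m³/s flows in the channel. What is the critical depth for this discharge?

y_c = 2.76 m

At critical depth, Q² T / (g A³) = 1, i.e. A³/T = Q²/g = 119²/9.81 = 1444.
Trying y = 2.4 m: A³/T = 786.3 — too small.
Trying y = 3.04 m: A³/T = 2220 — too large.
Trying y = 2.76 m: A³/T = 1448 — ≈ 1444.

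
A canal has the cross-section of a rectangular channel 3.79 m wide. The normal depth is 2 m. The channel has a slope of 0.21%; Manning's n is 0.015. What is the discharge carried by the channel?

Q = 22.7 m³/s

Flow area A = b·y = 3.79 × 2 = 7.58 m². Wetted perimeter P = b + 2y = 3.79 + 2×2 = 7.79 m.
Hydraulic radius R = A/P = 7.58/7.79 = 0.973 m.
Manning's equation: Q = (1/n) A R^(2/3) S^(1/2) = (1/0.015) × 7.58 × 0.973^(2/3) × 0.0021^(1/2) = 22.7 m³/s.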